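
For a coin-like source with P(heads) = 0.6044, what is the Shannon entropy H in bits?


H = -p*log2(p) - (1-p)*log2(1-p). -0.6044*log2(0.6044) = 0.439051; -0.3956*log2(0.3956) = 0.529268. H = 0.439051 + 0.529268 = 0.9683

0.9683 bits


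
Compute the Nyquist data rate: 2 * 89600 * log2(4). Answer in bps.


Rate = 2 * B * log2(M) = 2 * 89600 * 2.0 = 358400.0

358400.0 bps


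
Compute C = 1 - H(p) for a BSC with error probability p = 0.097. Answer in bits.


H(p) = -p*log2(p) - (1-p)*log2(1-p) = -0.097*log2(0.097) - 0.903*log2(0.903) = 0.326490 + 0.132924 = 0.4594. C = 1 - H(p) = 1 - 0.4594 = 0.5406

0.5406 bits


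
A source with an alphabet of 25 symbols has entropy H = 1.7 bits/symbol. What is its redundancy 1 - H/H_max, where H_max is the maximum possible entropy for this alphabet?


H_max = log2(K) = log2(25) = 4.6439 bits/symbol. Redundancy = 1 - H/H_max = 1 - 1.7/4.6439 = 1 - 0.3661 = 0.6339

0.6339


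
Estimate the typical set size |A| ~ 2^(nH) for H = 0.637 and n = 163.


log2|A_typical| = nH = 163 * 0.637 = 103.831, so |A_typical| ~ 2^103.831 = 1.804e+31

1.804e+31


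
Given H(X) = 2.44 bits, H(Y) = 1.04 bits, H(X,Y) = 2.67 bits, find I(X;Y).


I(X;Y) = H(X) + H(Y) - H(X,Y) = 2.44 + 1.04 - 2.67 = 0.81

0.81 bits


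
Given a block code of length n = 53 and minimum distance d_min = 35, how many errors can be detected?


Detection capability = d_min - 1 = 35 - 1 = 34

34 errors


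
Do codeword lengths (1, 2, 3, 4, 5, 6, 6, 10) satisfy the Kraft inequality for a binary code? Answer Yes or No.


Kraft sum = sum(2^(-l_i)) = 1.001, need <= 1. Result: violated (a binary prefix-free code with these lengths cannot exist)

No


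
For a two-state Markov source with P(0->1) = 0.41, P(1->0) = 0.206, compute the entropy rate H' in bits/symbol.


Stationary distribution: pi_0 = p10/(p01+p10) = 0.3344, pi_1 = 0.6656. Entropy rate H' = pi_0*H(p01) + pi_1*H(p10) = 0.3344*0.9765 + 0.6656*0.7338 = 0.8149

0.8149 bits/symbol


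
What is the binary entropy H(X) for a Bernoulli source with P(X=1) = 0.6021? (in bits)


H = -p*log2(p) - (1-p)*log2(1-p). -0.6021*log2(0.6021) = 0.440692; -0.3979*log2(0.3979) = 0.529017. H = 0.440692 + 0.529017 = 0.9697

0.9697 bits


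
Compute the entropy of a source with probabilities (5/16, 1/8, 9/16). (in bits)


H = -sum(p_i * log2(p_i)). Terms: -(5/16)*log2(5/16) = 0.524397; -(1/8)*log2(1/8) = 0.375000; -(9/16)*log2(9/16) = 0.466917. H = 0.524397 + 0.375000 + 0.466917 = 1.3663

1.3663 bits


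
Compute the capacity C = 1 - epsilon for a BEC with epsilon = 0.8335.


C = 1 - epsilon = 1 - 0.8335 = 0.1665

0.1665 bits


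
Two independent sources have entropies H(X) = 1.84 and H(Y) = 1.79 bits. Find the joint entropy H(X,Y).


For independent variables, H(X,Y) = H(X) + H(Y) = 1.84 + 1.79 = 3.63

3.63 bits


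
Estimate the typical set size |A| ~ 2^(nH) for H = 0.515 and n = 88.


log2|A_typical| = nH = 88 * 0.515 = 45.32, so |A_typical| ~ 2^45.32 = 4.392e+13

4.392e+13


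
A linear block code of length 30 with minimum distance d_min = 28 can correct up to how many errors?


Correction capability = floor((d-1)/2) = floor((28-1)/2) = 13

13 errors


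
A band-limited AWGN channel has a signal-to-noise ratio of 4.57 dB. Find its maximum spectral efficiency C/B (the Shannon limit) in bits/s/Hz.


SNR_linear = 10^(4.57/10) = 2.8642; C/B = log2(1 + SNR_linear) = log2(1 + 2.8642) = 1.9502

1.9502 bits/s/Hz


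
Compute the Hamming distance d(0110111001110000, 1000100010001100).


Count differing positions: ^ ^ ^ . . ^ ^ . ^ ^ ^ ^ ^ ^ . . = 11 differences

11


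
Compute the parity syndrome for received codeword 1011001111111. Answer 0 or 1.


Syndrome = XOR of all bits = 1 XOR 0 XOR 1 XOR 1 XOR 0 XOR 0 XOR 1 XOR 1 XOR 1 XOR 1 XOR 1 XOR 1 XOR 1 = 0

0


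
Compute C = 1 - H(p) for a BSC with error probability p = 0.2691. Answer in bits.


H(p) = -p*log2(p) - (1-p)*log2(1-p) = -0.2691*log2(0.2691) - 0.7309*log2(0.7309) = 0.509618 + 0.330552 = 0.8402. C = 1 - H(p) = 1 - 0.8402 = 0.1598

0.1598 bits


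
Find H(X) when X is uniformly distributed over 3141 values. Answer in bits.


H = log2(n) = log2(3141) = 11.617

11.617 bits


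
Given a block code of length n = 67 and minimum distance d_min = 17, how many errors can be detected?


Detection capability = d_min - 1 = 17 - 1 = 16

16 errors


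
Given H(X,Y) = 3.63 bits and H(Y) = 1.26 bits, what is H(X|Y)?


H(X|Y) = H(X,Y) - H(Y) = 3.63 - 1.26 = 2.37

2.37 bits


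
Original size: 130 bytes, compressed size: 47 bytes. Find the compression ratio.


Ratio = original / compressed = 130 / 47 = 2.766

2.766


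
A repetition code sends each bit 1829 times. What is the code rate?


Rate = k/n = 1/1829

1/1829


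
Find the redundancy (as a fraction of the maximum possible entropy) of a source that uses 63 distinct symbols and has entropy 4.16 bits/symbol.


H_max = log2(K) = log2(63) = 5.9773 bits/symbol. Redundancy = 1 - H/H_max = 1 - 4.16/5.9773 = 1 - 0.696 = 0.304

0.304


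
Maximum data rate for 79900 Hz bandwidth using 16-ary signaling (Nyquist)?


Rate = 2 * B * log2(M) = 2 * 79900 * 4.0 = 639200.0

639200.0 bps


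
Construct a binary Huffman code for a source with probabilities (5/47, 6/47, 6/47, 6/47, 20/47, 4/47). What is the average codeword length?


Huffman construction (repeatedly merge the two least-probable nodes; each merge adds 1 bit to every symbol beneath it): 4/47 + 5/47 = 9/47; 6/47 + 6/47 = 12/47; 6/47 + 9/47 = 15/47; 12/47 + 15/47 = 27/47; 20/47 + 27/47 = 1. Resulting codeword lengths (in the order the probabilities were given): (4, 3, 3, 3, 1, 4). L_avg = sum(p_i * l_i) = 5/47*4 + 6/47*3 + 6/47*3 + 6/47*3 + 20/47*1 + 4/47*4 = 110/47 = 2.3404

2.3404 bits


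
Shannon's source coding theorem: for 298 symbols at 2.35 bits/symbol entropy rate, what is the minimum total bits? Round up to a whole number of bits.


Minimum bits >= n * H = 298 * 2.35 = 700.3, rounded up to a whole number of bits = 701

701 bits


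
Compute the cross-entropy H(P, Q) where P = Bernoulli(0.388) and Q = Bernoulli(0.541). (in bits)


H(P,Q) = -p*log2(q) - (1-p)*log2(1-q). -0.388*log2(0.541) = 0.343884; -0.612*log2(0.459) = 0.687542. H(P,Q) = 0.343884 + 0.687542 = 1.0314

1.0314 bits


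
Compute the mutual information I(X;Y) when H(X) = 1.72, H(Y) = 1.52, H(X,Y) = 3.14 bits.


I(X;Y) = H(X) + H(Y) - H(X,Y) = 1.72 + 1.52 - 3.14 = 0.1

0.1 bits


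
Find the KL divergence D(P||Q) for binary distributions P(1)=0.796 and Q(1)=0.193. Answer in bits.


KL = p*log2(p/q) + (1-p)*log2((1-p)/(1-q)) = 0.796*log2(0.796/0.193) + 0.204*log2(0.204/0.807) = 1.2224

1.2224 bits


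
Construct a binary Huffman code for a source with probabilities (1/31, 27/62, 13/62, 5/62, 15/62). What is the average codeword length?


Huffman construction (repeatedly merge the two least-probable nodes; each merge adds 1 bit to every symbol beneath it): 1/31 + 5/62 = 7/62; 7/62 + 13/62 = 10/31; 15/62 + 10/31 = 35/62; 27/62 + 35/62 = 1. Resulting codeword lengths (in the order the probabilities were given): (4, 1, 3, 4, 2). L_avg = sum(p_i * l_i) = 1/31*4 + 27/62*1 + 13/62*3 + 5/62*4 + 15/62*2 = 2

2.0 bits


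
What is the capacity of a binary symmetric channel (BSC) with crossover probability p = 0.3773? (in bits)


H(p) = -p*log2(p) - (1-p)*log2(1-p) = -0.3773*log2(0.3773) - 0.6227*log2(0.6227) = 0.530565 + 0.425547 = 0.9561. C = 1 - H(p) = 1 - 0.9561 = 0.0439

0.0439 bits


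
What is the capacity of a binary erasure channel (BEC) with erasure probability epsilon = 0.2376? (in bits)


C = 1 - epsilon = 1 - 0.2376 = 0.7624

0.7624 bits


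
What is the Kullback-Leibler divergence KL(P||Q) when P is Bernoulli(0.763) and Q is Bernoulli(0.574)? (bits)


KL = p*log2(p/q) + (1-p)*log2((1-p)/(1-q)) = 0.763*log2(0.763/0.574) + 0.237*log2(0.237/0.426) = 0.1128

0.1128 bits


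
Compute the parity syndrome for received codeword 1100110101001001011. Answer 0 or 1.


Syndrome = XOR of all bits = 1 XOR 1 XOR 0 XOR 0 XOR 1 XOR 1 XOR 0 XOR 1 XOR 0 XOR 1 XOR 0 XOR 0 XOR 1 XOR 0 XOR 0 XOR 1 XOR 0 XOR 1 XOR 1 = 0

0


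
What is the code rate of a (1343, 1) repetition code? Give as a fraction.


Rate = k/n = 1/1343

1/1343


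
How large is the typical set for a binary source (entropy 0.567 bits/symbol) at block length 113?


log2|A_typical| = nH = 113 * 0.567 = 64.071, so |A_typical| ~ 2^64.071 = 1.938e+19

1.938e+19


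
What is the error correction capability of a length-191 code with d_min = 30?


Correction capability = floor((d-1)/2) = floor((30-1)/2) = 14

14 errors


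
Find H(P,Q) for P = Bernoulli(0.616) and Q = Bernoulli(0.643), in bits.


H(P,Q) = -p*log2(q) - (1-p)*log2(1-q). -0.616*log2(0.643) = 0.392459; -0.384*log2(0.357) = 0.570626. H(P,Q) = 0.392459 + 0.570626 = 0.9631

0.9631 bits


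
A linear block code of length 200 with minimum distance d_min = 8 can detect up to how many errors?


Detection capability = d_min - 1 = 8 - 1 = 7

7 errors


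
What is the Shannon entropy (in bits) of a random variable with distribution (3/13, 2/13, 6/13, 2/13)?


H = -sum(p_i * log2(p_i)). Terms: -(3/13)*log2(3/13) = 0.488187; -(2/13)*log2(2/13) = 0.415452; -(6/13)*log2(6/13) = 0.514836; -(2/13)*log2(2/13) = 0.415452. H = 0.488187 + 0.415452 + 0.514836 + 0.415452 = 1.8339

1.8339 bits


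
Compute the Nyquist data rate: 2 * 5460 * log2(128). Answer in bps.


Rate = 2 * B * log2(M) = 2 * 5460 * 7.0 = 76440.0

76440.0 bps


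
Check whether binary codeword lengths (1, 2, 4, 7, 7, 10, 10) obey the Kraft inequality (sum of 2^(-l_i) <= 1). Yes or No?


Kraft sum = sum(2^(-l_i)) = 0.8301, need <= 1. Result: satisfied (a binary prefix-free code with these lengths exists)

Yes


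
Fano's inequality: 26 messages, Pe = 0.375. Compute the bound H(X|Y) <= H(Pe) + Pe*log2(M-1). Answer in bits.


H(Pe) = -Pe*log2(Pe) - (1-Pe)*log2(1-Pe) = -0.375*log2(0.375) - 0.625*log2(0.625) = 0.530639 + 0.423795 = 0.9544. Pe*log2(M-1) = 0.375*log2(25) = 1.741446. Bound = H(Pe) + Pe*log2(M-1) = 0.530639 + 0.423795 + 1.741446 = 2.6959

2.6959 bits


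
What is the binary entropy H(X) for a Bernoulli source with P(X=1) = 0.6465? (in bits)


H = -p*log2(p) - (1-p)*log2(1-p). -0.6465*log2(0.6465) = 0.406828; -0.3535*log2(0.3535) = 0.530327. H = 0.406828 + 0.530327 = 0.9372

0.9372 bits


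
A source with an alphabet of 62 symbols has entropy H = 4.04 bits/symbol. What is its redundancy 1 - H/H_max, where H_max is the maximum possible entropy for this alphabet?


H_max = log2(K) = log2(62) = 5.9542 bits/symbol. Redundancy = 1 - H/H_max = 1 - 4.04/5.9542 = 1 - 0.6785 = 0.3215

0.3215


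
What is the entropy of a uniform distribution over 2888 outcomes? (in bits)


H = log2(n) = log2(2888) = 11.4959

11.4959 bits


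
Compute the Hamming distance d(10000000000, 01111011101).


Count differing positions: ^ ^ ^ ^ ^ . ^ ^ ^ . ^ = 9 differences

9


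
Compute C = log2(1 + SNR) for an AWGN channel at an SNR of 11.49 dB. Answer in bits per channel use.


SNR_linear = 10^(11.49/10) = 14.0929; C = log2(1 + SNR_linear) = log2(1 + 14.0929) = 3.9158

3.9158 bits/channel use


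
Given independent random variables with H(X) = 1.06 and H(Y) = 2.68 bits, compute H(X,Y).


For independent variables, H(X,Y) = H(X) + H(Y) = 1.06 + 2.68 = 3.74

3.74 bits


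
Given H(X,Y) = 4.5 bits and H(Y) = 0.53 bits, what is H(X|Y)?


H(X|Y) = H(X,Y) - H(Y) = 4.5 - 0.53 = 3.97

3.97 bits


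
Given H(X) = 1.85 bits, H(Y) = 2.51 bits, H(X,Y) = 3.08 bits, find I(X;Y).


I(X;Y) = H(X) + H(Y) - H(X,Y) = 1.85 + 2.51 - 3.08 = 1.28

1.28 bits


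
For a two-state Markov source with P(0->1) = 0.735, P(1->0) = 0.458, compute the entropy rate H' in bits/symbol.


Stationary distribution: pi_0 = p10/(p01+p10) = 0.3839, pi_1 = 0.6161. Entropy rate H' = pi_0*H(p01) + pi_1*H(p10) = 0.3839*0.8342 + 0.6161*0.9949 = 0.9332

0.9332 bits/symbol


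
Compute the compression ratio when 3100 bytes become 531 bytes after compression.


Ratio = original / compressed = 3100 / 531 = 5.838

5.838


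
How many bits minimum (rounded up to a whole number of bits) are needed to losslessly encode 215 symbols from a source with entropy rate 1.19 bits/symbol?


Minimum bits >= n * H = 215 * 1.19 = 255.85, rounded up to a whole number of bits = 256

256 bits


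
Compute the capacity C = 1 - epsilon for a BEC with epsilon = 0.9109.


C = 1 - epsilon = 1 - 0.9109 = 0.0891

0.0891 bits


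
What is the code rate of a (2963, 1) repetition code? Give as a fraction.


Rate = k/n = 1/2963

1/2963


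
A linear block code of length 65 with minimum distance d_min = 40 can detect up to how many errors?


Detection capability = d_min - 1 = 40 - 1 = 39

39 errors


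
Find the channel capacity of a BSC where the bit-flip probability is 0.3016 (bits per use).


H(p) = -p*log2(p) - (1-p)*log2(1-p) = -0.3016*log2(0.3016) - 0.6984*log2(0.6984) = 0.521554 + 0.361684 = 0.8832. C = 1 - H(p) = 1 - 0.8832 = 0.1168

0.1168 bits


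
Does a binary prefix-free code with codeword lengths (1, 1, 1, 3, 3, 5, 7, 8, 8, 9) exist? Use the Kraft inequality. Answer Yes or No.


Kraft sum = sum(2^(-l_i)) = 1.7988, need <= 1. Result: violated (a binary prefix-free code with these lengths cannot exist)

No


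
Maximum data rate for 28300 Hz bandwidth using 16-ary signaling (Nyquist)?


Rate = 2 * B * log2(M) = 2 * 28300 * 4.0 = 226400.0

226400.0 bps


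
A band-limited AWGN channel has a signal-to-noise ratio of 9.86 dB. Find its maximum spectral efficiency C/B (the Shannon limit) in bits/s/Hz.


SNR_linear = 10^(9.86/10) = 9.6828; C/B = log2(1 + SNR_linear) = log2(1 + 9.6828) = 3.4172

3.4172 bits/s/Hz


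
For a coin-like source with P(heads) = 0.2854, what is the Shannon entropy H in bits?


H = -p*log2(p) - (1-p)*log2(1-p). -0.2854*log2(0.2854) = 0.516272; -0.7146*log2(0.7146) = 0.346432. H = 0.516272 + 0.346432 = 0.8627

0.8627 bits


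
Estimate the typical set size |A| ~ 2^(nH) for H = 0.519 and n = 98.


log2|A_typical| = nH = 98 * 0.519 = 50.862, so |A_typical| ~ 2^50.862 = 2.046e+15

2.046e+15


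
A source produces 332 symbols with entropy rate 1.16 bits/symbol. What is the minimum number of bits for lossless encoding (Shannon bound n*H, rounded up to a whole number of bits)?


Minimum bits >= n * H = 332 * 1.16 = 385.12, rounded up to a whole number of bits = 386

386 bits


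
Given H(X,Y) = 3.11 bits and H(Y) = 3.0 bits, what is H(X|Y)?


H(X|Y) = H(X,Y) - H(Y) = 3.11 - 3.0 = 0.11

0.11 bits


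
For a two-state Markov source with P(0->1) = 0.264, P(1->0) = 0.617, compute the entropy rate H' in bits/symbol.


Stationary distribution: pi_0 = p10/(p01+p10) = 0.7003, pi_1 = 0.2997. Entropy rate H' = pi_0*H(p01) + pi_1*H(p10) = 0.7003*0.8327 + 0.2997*0.9601 = 0.8709

0.8709 bits/symbol


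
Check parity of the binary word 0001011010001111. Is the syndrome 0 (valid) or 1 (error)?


Syndrome = XOR of all bits = 0 XOR 0 XOR 0 XOR 1 XOR 0 XOR 1 XOR 1 XOR 0 XOR 1 XOR 0 XOR 0 XOR 0 XOR 1 XOR 1 XOR 1 XOR 1 = 0

0


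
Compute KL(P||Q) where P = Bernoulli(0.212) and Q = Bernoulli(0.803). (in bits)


KL = p*log2(p/q) + (1-p)*log2((1-p)/(1-q)) = 0.212*log2(0.212/0.803) + 0.788*log2(0.788/0.197) = 1.1687

1.1687 bits


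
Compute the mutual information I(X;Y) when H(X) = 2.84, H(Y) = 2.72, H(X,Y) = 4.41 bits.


I(X;Y) = H(X) + H(Y) - H(X,Y) = 2.84 + 2.72 - 4.41 = 1.15

1.15 bits


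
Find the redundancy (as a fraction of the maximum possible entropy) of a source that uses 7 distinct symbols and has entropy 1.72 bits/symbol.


H_max = log2(K) = log2(7) = 2.8074 bits/symbol. Redundancy = 1 - H/H_max = 1 - 1.72/2.8074 = 1 - 0.6127 = 0.3873

0.3873


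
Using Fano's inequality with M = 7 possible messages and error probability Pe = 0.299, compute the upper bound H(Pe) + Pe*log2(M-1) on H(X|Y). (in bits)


H(Pe) = -Pe*log2(Pe) - (1-Pe)*log2(1-Pe) = -0.299*log2(0.299) - 0.701*log2(0.701) = 0.520793 + 0.359272 = 0.8801. Pe*log2(M-1) = 0.299*log2(6) = 0.772904. Bound = H(Pe) + Pe*log2(M-1) = 0.520793 + 0.359272 + 0.772904 = 1.653

1.653 bits


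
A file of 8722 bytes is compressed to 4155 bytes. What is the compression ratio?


Ratio = original / compressed = 8722 / 4155 = 2.0992

2.0992


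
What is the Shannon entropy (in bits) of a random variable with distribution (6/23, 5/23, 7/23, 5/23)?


H = -sum(p_i * log2(p_i)). Terms: -(6/23)*log2(6/23) = 0.505722; -(5/23)*log2(5/23) = 0.478616; -(7/23)*log2(7/23) = 0.522324; -(5/23)*log2(5/23) = 0.478616. H = 0.505722 + 0.478616 + 0.522324 + 0.478616 = 1.9853

1.9853 bits


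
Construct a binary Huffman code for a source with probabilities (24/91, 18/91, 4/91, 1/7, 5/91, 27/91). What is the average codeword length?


Huffman construction (repeatedly merge the two least-probable nodes; each merge adds 1 bit to every symbol beneath it): 4/91 + 5/91 = 9/91; 9/91 + 1/7 = 22/91; 18/91 + 22/91 = 40/91; 24/91 + 27/91 = 51/91; 40/91 + 51/91 = 1. Resulting codeword lengths (in the order the probabilities were given): (2, 2, 4, 3, 4, 2). L_avg = sum(p_i * l_i) = 24/91*2 + 18/91*2 + 4/91*4 + 1/7*3 + 5/91*4 + 27/91*2 = 213/91 = 2.3407

2.3407 bits


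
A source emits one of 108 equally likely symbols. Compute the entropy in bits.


H = log2(n) = log2(108) = 6.7549

6.7549 bits


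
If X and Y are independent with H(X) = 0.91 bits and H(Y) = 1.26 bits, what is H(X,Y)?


For independent variables, H(X,Y) = H(X) + H(Y) = 0.91 + 1.26 = 2.17

2.17 bits


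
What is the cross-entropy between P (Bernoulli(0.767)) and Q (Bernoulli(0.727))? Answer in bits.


H(P,Q) = -p*log2(q) - (1-p)*log2(1-q). -0.767*log2(0.727) = 0.352799; -0.233*log2(0.273) = 0.436415. H(P,Q) = 0.352799 + 0.436415 = 0.7892

0.7892 bits


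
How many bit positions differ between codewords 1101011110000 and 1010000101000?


Count differing positions: . ^ ^ ^ . ^ ^ . ^ ^ . . . = 7 differences

7


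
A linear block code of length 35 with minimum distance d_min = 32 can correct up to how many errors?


Correction capability = floor((d-1)/2) = floor((32-1)/2) = 15

15 errors


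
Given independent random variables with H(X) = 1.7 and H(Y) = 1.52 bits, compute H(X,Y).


For independent variables, H(X,Y) = H(X) + H(Y) = 1.7 + 1.52 = 3.22

3.22 bits


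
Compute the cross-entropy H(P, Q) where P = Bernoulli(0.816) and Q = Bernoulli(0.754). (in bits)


H(P,Q) = -p*log2(q) - (1-p)*log2(1-q). -0.816*log2(0.754) = 0.332409; -0.184*log2(0.246) = 0.372282. H(P,Q) = 0.332409 + 0.372282 = 0.7047

0.7047 bits


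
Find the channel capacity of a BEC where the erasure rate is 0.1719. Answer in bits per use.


C = 1 - epsilon = 1 - 0.1719 = 0.8281

0.8281 bits


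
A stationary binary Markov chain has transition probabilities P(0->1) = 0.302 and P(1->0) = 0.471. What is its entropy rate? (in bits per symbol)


Stationary distribution: pi_0 = p10/(p01+p10) = 0.6093, pi_1 = 0.3907. Entropy rate H' = pi_0*H(p01) + pi_1*H(p10) = 0.6093*0.8837 + 0.3907*0.9976 = 0.9282

0.9282 bits/symbol


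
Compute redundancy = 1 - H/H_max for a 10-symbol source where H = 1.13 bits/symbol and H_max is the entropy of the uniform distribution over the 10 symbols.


H_max = log2(K) = log2(10) = 3.3219 bits/symbol. Redundancy = 1 - H/H_max = 1 - 1.13/3.3219 = 1 - 0.3402 = 0.6598

0.6598


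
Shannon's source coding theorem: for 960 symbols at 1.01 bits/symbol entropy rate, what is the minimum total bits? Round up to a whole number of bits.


Minimum bits >= n * H = 960 * 1.01 = 969.6, rounded up to a whole number of bits = 970

970 bits


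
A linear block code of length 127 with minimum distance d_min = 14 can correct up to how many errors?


Correction capability = floor((d-1)/2) = floor((14-1)/2) = 6

6 errors


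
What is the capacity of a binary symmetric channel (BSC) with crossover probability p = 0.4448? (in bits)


H(p) = -p*log2(p) - (1-p)*log2(1-p) = -0.4448*log2(0.4448) - 0.5552*log2(0.5552) = 0.519869 + 0.471321 = 0.9912. C = 1 - H(p) = 1 - 0.9912 = 0.0088

0.0088 bits


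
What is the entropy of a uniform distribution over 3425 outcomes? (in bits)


H = log2(n) = log2(3425) = 11.7419

11.7419 bits


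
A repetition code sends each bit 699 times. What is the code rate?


Rate = k/n = 1/699

1/699


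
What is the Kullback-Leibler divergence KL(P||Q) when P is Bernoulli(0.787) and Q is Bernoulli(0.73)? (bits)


KL = p*log2(p/q) + (1-p)*log2((1-p)/(1-q)) = 0.787*log2(0.787/0.73) + 0.213*log2(0.213/0.27) = 0.0125

0.0125 bits


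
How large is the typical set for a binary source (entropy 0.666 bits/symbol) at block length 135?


log2|A_typical| = nH = 135 * 0.666 = 89.91, so |A_typical| ~ 2^89.91 = 1.163e+27

1.163e+27


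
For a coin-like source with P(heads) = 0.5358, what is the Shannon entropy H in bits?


H = -p*log2(p) - (1-p)*log2(1-p). -0.5358*log2(0.5358) = 0.482345; -0.4642*log2(0.4642) = 0.513954. H = 0.482345 + 0.513954 = 0.9963

0.9963 bits


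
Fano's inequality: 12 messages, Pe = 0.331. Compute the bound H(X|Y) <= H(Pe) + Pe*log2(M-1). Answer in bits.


H(Pe) = -Pe*log2(Pe) - (1-Pe)*log2(1-Pe) = -0.331*log2(0.331) - 0.669*log2(0.669) = 0.527977 + 0.387968 = 0.9159. Pe*log2(M-1) = 0.331*log2(11) = 1.145072. Bound = H(Pe) + Pe*log2(M-1) = 0.527977 + 0.387968 + 1.145072 = 2.061

2.061 bits


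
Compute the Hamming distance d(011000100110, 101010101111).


Count differing positions: ^ ^ . . ^ . . . ^ . . ^ = 5 differences

5


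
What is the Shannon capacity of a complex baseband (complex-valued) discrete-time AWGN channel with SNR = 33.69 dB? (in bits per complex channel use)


SNR_linear = 10^(33.69/10) = 2338.8372; C = log2(1 + SNR_linear) = log2(1 + 2338.8372) = 11.1922

11.1922 bits/channel use


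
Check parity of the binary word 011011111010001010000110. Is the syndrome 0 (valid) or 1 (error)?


Syndrome = XOR of all bits = 0 XOR 1 XOR 1 XOR 0 XOR 1 XOR 1 XOR 1 XOR 1 XOR 1 XOR 0 XOR 1 XOR 0 XOR 0 XOR 0 XOR 1 XOR 0 XOR 1 XOR 0 XOR 0 XOR 0 XOR 0 XOR 1 XOR 1 XOR 0 = 0

0


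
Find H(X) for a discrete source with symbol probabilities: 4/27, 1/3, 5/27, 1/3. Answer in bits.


H = -sum(p_i * log2(p_i)). Terms: -(4/27)*log2(4/27) = 0.408131; -(1/3)*log2(1/3) = 0.528321; -(5/27)*log2(5/27) = 0.450548; -(1/3)*log2(1/3) = 0.528321. H = 0.408131 + 0.528321 + 0.450548 + 0.528321 = 1.9153

1.9153 bits


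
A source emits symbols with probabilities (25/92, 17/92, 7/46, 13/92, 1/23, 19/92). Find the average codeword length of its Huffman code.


Huffman construction (repeatedly merge the two least-probable nodes; each merge adds 1 bit to every symbol beneath it): 1/23 + 13/92 = 17/92; 7/46 + 17/92 = 31/92; 17/92 + 19/92 = 9/23; 25/92 + 31/92 = 14/23; 9/23 + 14/23 = 1. Resulting codeword lengths (in the order the probabilities were given): (2, 3, 3, 3, 3, 2). L_avg = sum(p_i * l_i) = 25/92*2 + 17/92*3 + 7/46*3 + 13/92*3 + 1/23*3 + 19/92*2 = 58/23 = 2.5217

2.5217 bits


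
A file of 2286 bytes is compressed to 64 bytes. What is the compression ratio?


Ratio = original / compressed = 2286 / 64 = 35.7188

35.7188


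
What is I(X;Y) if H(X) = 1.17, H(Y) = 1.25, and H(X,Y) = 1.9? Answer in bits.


I(X;Y) = H(X) + H(Y) - H(X,Y) = 1.17 + 1.25 - 1.9 = 0.52

0.52 bits


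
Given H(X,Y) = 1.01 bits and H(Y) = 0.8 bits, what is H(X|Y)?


H(X|Y) = H(X,Y) - H(Y) = 1.01 - 0.8 = 0.21

0.21 bits


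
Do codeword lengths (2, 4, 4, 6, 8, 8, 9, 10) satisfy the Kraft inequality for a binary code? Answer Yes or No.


Kraft sum = sum(2^(-l_i)) = 0.4014, need <= 1. Result: satisfied (a binary prefix-free code with these lengths exists)

Yes


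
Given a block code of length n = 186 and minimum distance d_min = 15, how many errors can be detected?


Detection capability = d_min - 1 = 15 - 1 = 14

14 errors


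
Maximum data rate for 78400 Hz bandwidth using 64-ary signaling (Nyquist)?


Rate = 2 * B * log2(M) = 2 * 78400 * 6.0 = 940800.0

940800.0 bps


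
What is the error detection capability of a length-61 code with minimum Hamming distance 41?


Detection capability = d_min - 1 = 41 - 1 = 40

40 errors


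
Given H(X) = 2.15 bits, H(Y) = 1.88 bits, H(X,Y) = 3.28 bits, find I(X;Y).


I(X;Y) = H(X) + H(Y) - H(X,Y) = 2.15 + 1.88 - 3.28 = 0.75

0.75 bits


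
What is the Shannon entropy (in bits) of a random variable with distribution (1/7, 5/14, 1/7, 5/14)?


H = -sum(p_i * log2(p_i)). Terms: -(1/7)*log2(1/7) = 0.401051; -(5/14)*log2(5/14) = 0.530510; -(1/7)*log2(1/7) = 0.401051; -(5/14)*log2(5/14) = 0.530510. H = 0.401051 + 0.530510 + 0.401051 + 0.530510 = 1.8631

1.8631 bits


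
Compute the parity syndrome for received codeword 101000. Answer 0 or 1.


Syndrome = XOR of all bits = 1 XOR 0 XOR 1 XOR 0 XOR 0 XOR 0 = 0

0


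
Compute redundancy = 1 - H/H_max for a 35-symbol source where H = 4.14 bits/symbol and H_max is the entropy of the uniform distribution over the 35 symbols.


H_max = log2(K) = log2(35) = 5.1293 bits/symbol. Redundancy = 1 - H/H_max = 1 - 4.14/5.1293 = 1 - 0.8071 = 0.1929

0.1929


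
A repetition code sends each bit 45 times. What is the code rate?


Rate = k/n = 1/45

1/45


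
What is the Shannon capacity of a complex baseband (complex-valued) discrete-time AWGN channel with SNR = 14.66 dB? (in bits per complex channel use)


SNR_linear = 10^(14.66/10) = 29.2415; C = log2(1 + SNR_linear) = log2(1 + 29.2415) = 4.9185

4.9185 bits/channel use


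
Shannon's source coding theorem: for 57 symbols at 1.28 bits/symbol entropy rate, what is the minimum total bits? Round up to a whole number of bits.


Minimum bits >= n * H = 57 * 1.28 = 72.96, rounded up to a whole number of bits = 73

73 bits


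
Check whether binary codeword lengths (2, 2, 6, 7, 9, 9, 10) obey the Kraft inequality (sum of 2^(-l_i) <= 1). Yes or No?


Kraft sum = sum(2^(-l_i)) = 0.5283, need <= 1. Result: satisfied (a binary prefix-free code with these lengths exists)

Yes


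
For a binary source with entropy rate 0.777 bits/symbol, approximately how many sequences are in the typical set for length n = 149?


log2|A_typical| = nH = 149 * 0.777 = 115.773, so |A_typical| ~ 2^115.773 = 7.098e+34

7.098e+34


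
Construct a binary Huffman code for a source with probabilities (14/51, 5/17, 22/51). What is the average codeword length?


Huffman construction (repeatedly merge the two least-probable nodes; each merge adds 1 bit to every symbol beneath it): 14/51 + 5/17 = 29/51; 22/51 + 29/51 = 1. Resulting codeword lengths (in the order the probabilities were given): (2, 2, 1). L_avg = sum(p_i * l_i) = 14/51*2 + 5/17*2 + 22/51*1 = 80/51 = 1.5686

1.5686 bits


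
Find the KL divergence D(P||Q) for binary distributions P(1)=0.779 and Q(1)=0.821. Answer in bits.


KL = p*log2(p/q) + (1-p)*log2((1-p)/(1-q)) = 0.779*log2(0.779/0.821) + 0.221*log2(0.221/0.179) = 0.0082

0.0082 bits


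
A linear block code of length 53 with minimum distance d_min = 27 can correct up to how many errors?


Correction capability = floor((d-1)/2) = floor((27-1)/2) = 13

13 errors


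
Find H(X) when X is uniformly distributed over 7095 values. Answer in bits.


H = log2(n) = log2(7095) = 12.7926

12.7926 bits


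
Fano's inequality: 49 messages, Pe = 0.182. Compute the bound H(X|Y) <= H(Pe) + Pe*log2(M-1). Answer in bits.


H(Pe) = -Pe*log2(Pe) - (1-Pe)*log2(1-Pe) = -0.182*log2(0.182) - 0.818*log2(0.818) = 0.447354 + 0.237079 = 0.6844. Pe*log2(M-1) = 0.182*log2(48) = 1.016463. Bound = H(Pe) + Pe*log2(M-1) = 0.447354 + 0.237079 + 1.016463 = 1.7009

1.7009 bits


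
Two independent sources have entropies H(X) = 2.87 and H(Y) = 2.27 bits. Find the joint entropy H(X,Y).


For independent variables, H(X,Y) = H(X) + H(Y) = 2.87 + 2.27 = 5.14

5.14 bits


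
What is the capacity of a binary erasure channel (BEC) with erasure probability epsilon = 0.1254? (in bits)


C = 1 - epsilon = 1 - 0.1254 = 0.8746

0.8746 bits


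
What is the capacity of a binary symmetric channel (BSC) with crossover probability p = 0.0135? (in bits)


H(p) = -p*log2(p) - (1-p)*log2(1-p) = -0.0135*log2(0.0135) - 0.9865*log2(0.9865) = 0.083847 + 0.019344 = 0.1032. C = 1 - H(p) = 1 - 0.1032 = 0.8968

0.8968 bits


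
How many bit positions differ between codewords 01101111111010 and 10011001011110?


Count differing positions: ^ ^ ^ ^ . ^ ^ . ^ . . ^ . . = 8 differences

8


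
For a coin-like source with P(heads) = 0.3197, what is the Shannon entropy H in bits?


H = -p*log2(p) - (1-p)*log2(1-p). -0.3197*log2(0.3197) = 0.525973; -0.6803*log2(0.6803) = 0.378081. H = 0.525973 + 0.378081 = 0.9041

0.9041 bits


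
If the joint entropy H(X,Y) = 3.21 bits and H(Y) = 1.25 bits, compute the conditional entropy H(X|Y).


H(X|Y) = H(X,Y) - H(Y) = 3.21 - 1.25 = 1.96

1.96 bits


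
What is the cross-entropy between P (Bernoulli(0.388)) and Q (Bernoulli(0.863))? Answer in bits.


H(P,Q) = -p*log2(q) - (1-p)*log2(1-q). -0.388*log2(0.863) = 0.082476; -0.612*log2(0.137) = 1.755064. H(P,Q) = 0.082476 + 1.755064 = 1.8375

1.8375 bits


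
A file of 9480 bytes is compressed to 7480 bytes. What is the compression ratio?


Ratio = original / compressed = 9480 / 7480 = 1.2674

1.2674


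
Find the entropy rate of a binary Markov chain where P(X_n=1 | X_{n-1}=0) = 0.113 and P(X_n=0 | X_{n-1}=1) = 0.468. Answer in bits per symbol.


Stationary distribution: pi_0 = p10/(p01+p10) = 0.8055, pi_1 = 0.1945. Entropy rate H' = pi_0*H(p01) + pi_1*H(p10) = 0.8055*0.5089 + 0.1945*0.997 = 0.6038

0.6038 bits/symbol


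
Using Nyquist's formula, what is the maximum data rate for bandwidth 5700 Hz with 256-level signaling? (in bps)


Rate = 2 * B * log2(M) = 2 * 5700 * 8.0 = 91200.0

91200.0 bps


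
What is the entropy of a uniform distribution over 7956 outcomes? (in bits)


H = log2(n) = log2(7956) = 12.9578

12.9578 bits


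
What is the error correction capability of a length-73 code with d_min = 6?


Correction capability = floor((d-1)/2) = floor((6-1)/2) = 2

2 errors


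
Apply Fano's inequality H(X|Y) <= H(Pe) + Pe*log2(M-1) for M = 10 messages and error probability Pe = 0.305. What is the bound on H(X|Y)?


H(Pe) = -Pe*log2(Pe) - (1-Pe)*log2(1-Pe) = -0.305*log2(0.305) - 0.695*log2(0.695) = 0.522501 + 0.364816 = 0.8873. Pe*log2(M-1) = 0.305*log2(9) = 0.966827. Bound = H(Pe) + Pe*log2(M-1) = 0.522501 + 0.364816 + 0.966827 = 1.8541

1.8541 bits


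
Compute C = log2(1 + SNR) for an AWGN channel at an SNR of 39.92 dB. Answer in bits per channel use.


SNR_linear = 10^(39.92/10) = 9817.4794; C = log2(1 + SNR_linear) = log2(1 + 9817.4794) = 13.2613

13.2613 bits/channel use


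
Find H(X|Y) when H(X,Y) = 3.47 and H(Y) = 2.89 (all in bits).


H(X|Y) = H(X,Y) - H(Y) = 3.47 - 2.89 = 0.58

0.58 bits


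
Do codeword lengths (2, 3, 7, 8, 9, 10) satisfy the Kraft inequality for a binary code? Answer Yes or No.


Kraft sum = sum(2^(-l_i)) = 0.3896, need <= 1. Result: satisfied (a binary prefix-free code with these lengths exists)

Yes


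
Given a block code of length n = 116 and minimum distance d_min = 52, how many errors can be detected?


Detection capability = d_min - 1 = 52 - 1 = 51

51 errors


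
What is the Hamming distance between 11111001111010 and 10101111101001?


Count differing positions: . ^ . ^ . ^ ^ . . ^ . . ^ ^ = 7 differences

7


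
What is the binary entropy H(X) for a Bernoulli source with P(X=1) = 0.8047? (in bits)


H = -p*log2(p) - (1-p)*log2(1-p). -0.8047*log2(0.8047) = 0.252255; -0.1953*log2(0.1953) = 0.460173. H = 0.252255 + 0.460173 = 0.7124

0.7124 bits


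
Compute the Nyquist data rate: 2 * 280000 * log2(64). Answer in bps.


Rate = 2 * B * log2(M) = 2 * 280000 * 6.0 = 3360000.0

3360000.0 bps


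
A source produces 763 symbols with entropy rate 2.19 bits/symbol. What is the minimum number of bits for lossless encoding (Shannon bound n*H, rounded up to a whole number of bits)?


Minimum bits >= n * H = 763 * 2.19 = 1670.97, rounded up to a whole number of bits = 1671

1671 bits


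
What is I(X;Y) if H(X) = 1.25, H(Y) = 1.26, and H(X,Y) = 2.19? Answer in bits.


I(X;Y) = H(X) + H(Y) - H(X,Y) = 1.25 + 1.26 - 2.19 = 0.32

0.32 bits


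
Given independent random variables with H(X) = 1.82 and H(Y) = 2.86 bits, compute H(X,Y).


For independent variables, H(X,Y) = H(X) + H(Y) = 1.82 + 2.86 = 4.68

4.68 bits


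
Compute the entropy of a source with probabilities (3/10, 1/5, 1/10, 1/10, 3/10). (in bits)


H = -sum(p_i * log2(p_i)). Terms: -(3/10)*log2(3/10) = 0.521090; -(1/5)*log2(1/5) = 0.464386; -(1/10)*log2(1/10) = 0.332193; -(1/10)*log2(1/10) = 0.332193; -(3/10)*log2(3/10) = 0.521090. H = 0.521090 + 0.464386 + 0.332193 + 0.332193 + 0.521090 = 2.171

2.171 bits


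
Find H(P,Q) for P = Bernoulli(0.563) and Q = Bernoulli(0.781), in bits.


H(P,Q) = -p*log2(q) - (1-p)*log2(1-q). -0.563*log2(0.781) = 0.200769; -0.437*log2(0.219) = 0.957466. H(P,Q) = 0.200769 + 0.957466 = 1.1582

1.1582 bits


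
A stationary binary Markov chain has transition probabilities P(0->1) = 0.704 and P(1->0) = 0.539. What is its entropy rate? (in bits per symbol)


Stationary distribution: pi_0 = p10/(p01+p10) = 0.4336, pi_1 = 0.5664. Entropy rate H' = pi_0*H(p01) + pi_1*H(p10) = 0.4336*0.8763 + 0.5664*0.9956 = 0.9439

0.9439 bits/symbol


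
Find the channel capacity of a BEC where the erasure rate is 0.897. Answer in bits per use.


C = 1 - epsilon = 1 - 0.897 = 0.103

0.103 bits


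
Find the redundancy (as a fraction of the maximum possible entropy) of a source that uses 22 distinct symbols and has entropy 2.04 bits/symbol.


H_max = log2(K) = log2(22) = 4.4594 bits/symbol. Redundancy = 1 - H/H_max = 1 - 2.04/4.4594 = 1 - 0.4575 = 0.5425

0.5425


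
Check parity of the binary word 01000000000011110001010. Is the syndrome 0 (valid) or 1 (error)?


Syndrome = XOR of all bits = 0 XOR 1 XOR 0 XOR 0 XOR 0 XOR 0 XOR 0 XOR 0 XOR 0 XOR 0 XOR 0 XOR 0 XOR 1 XOR 1 XOR 1 XOR 1 XOR 0 XOR 0 XOR 0 XOR 1 XOR 0 XOR 1 XOR 0 = 1

1


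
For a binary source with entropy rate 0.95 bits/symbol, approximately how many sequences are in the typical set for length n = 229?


log2|A_typical| = nH = 229 * 0.95 = 217.55, so |A_typical| ~ 2^217.55 = 3.084e+65

3.084e+65


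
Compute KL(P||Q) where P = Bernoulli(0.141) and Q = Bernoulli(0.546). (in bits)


KL = p*log2(p/q) + (1-p)*log2((1-p)/(1-q)) = 0.141*log2(0.141/0.546) + 0.859*log2(0.859/0.454) = 0.5148

0.5148 bits


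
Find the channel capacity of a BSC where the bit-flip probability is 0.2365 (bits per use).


H(p) = -p*log2(p) - (1-p)*log2(1-p) = -0.2365*log2(0.2365) - 0.7635*log2(0.7635) = 0.491941 + 0.297231 = 0.7892. C = 1 - H(p) = 1 - 0.7892 = 0.2108

0.2108 bits


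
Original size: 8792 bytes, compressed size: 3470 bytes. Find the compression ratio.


Ratio = original / compressed = 8792 / 3470 = 2.5337

2.5337


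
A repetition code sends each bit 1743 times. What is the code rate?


Rate = k/n = 1/1743

1/1743


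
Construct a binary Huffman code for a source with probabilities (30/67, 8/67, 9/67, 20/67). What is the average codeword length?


Huffman construction (repeatedly merge the two least-probable nodes; each merge adds 1 bit to every symbol beneath it): 8/67 + 9/67 = 17/67; 17/67 + 20/67 = 37/67; 30/67 + 37/67 = 1. Resulting codeword lengths (in the order the probabilities were given): (1, 3, 3, 2). L_avg = sum(p_i * l_i) = 30/67*1 + 8/67*3 + 9/67*3 + 20/67*2 = 121/67 = 1.806

1.806 bits


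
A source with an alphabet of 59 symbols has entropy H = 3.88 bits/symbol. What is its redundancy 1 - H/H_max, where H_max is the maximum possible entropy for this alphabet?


H_max = log2(K) = log2(59) = 5.8826 bits/symbol. Redundancy = 1 - H/H_max = 1 - 3.88/5.8826 = 1 - 0.6596 = 0.3404

0.3404


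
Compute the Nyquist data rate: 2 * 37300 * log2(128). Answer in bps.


Rate = 2 * B * log2(M) = 2 * 37300 * 7.0 = 522200.0

522200.0 bps


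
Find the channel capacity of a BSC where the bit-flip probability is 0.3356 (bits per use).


H(p) = -p*log2(p) - (1-p)*log2(1-p) = -0.3356*log2(0.3356) - 0.6644*log2(0.6644) = 0.528632 + 0.391914 = 0.9205. C = 1 - H(p) = 1 - 0.9205 = 0.0795

0.0795 bits


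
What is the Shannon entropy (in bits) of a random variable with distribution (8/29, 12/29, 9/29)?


H = -sum(p_i * log2(p_i)). Terms: -(8/29)*log2(8/29) = 0.512546; -(12/29)*log2(12/29) = 0.526766; -(9/29)*log2(9/29) = 0.523879. H = 0.512546 + 0.526766 + 0.523879 = 1.5632

1.5632 bits


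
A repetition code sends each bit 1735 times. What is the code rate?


Rate = k/n = 1/1735

1/1735


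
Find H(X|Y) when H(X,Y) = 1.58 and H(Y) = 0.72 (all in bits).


H(X|Y) = H(X,Y) - H(Y) = 1.58 - 0.72 = 0.86

0.86 bits


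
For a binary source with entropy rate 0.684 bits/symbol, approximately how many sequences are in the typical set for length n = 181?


log2|A_typical| = nH = 181 * 0.684 = 123.804, so |A_typical| ~ 2^123.804 = 1.857e+37

1.857e+37


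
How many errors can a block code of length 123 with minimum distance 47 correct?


Correction capability = floor((d-1)/2) = floor((47-1)/2) = 23

23 errors


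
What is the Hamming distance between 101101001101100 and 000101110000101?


Count differing positions: ^ . ^ . . . ^ ^ ^ ^ . ^ . . ^ = 8 differences

8


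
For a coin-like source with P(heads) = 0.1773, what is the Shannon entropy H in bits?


H = -p*log2(p) - (1-p)*log2(1-p). -0.1773*log2(0.1773) = 0.442494; -0.8227*log2(0.8227) = 0.231641. H = 0.442494 + 0.231641 = 0.6741

0.6741 bits


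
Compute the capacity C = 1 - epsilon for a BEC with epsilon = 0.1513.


C = 1 - epsilon = 1 - 0.1513 = 0.8487

0.8487 bits


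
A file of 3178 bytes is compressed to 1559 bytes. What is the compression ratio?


Ratio = original / compressed = 3178 / 1559 = 2.0385

2.0385


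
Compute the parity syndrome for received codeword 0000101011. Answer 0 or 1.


Syndrome = XOR of all bits = 0 XOR 0 XOR 0 XOR 0 XOR 1 XOR 0 XOR 1 XOR 0 XOR 1 XOR 1 = 0

0


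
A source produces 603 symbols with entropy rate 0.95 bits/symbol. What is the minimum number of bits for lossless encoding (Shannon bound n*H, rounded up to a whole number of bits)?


Minimum bits >= n * H = 603 * 0.95 = 572.85, rounded up to a whole number of bits = 573

573 bits


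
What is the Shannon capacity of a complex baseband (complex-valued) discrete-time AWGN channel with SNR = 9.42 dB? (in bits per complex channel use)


SNR_linear = 10^(9.42/10) = 8.7498; C = log2(1 + SNR_linear) = log2(1 + 8.7498) = 3.2854

3.2854 bits/channel use


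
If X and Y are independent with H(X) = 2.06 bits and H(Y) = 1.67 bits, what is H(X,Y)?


For independent variables, H(X,Y) = H(X) + H(Y) = 2.06 + 1.67 = 3.73

3.73 bits


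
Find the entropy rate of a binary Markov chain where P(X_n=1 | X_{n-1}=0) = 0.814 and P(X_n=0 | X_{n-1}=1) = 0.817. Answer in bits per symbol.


Stationary distribution: pi_0 = p10/(p01+p10) = 0.5009, pi_1 = 0.4991. Entropy rate H' = pi_0*H(p01) + pi_1*H(p10) = 0.5009*0.693 + 0.4991*0.6866 = 0.6898

0.6898 bits/symbol


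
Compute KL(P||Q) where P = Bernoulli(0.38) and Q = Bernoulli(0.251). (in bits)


KL = p*log2(p/q) + (1-p)*log2((1-p)/(1-q)) = 0.38*log2(0.38/0.251) + 0.62*log2(0.62/0.749) = 0.0583

0.0583 bits


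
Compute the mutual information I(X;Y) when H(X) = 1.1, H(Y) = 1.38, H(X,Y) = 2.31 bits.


I(X;Y) = H(X) + H(Y) - H(X,Y) = 1.1 + 1.38 - 2.31 = 0.17

0.17 bits
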